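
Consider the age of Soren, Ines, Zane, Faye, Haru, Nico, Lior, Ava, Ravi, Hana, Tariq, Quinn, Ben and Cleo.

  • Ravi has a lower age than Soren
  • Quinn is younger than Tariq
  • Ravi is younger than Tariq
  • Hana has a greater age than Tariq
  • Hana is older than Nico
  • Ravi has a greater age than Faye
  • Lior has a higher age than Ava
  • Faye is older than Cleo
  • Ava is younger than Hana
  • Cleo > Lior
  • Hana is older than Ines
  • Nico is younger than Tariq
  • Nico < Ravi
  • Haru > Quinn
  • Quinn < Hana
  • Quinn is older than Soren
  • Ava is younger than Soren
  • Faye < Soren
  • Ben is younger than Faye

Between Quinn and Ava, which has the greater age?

Ava < Lior < Cleo < Faye < Ravi < Soren < Quinn, by transitivity through Lior, Cleo, Faye, Ravi, Soren.
So Ava < Quinn; Quinn is the older of the two.

Quinn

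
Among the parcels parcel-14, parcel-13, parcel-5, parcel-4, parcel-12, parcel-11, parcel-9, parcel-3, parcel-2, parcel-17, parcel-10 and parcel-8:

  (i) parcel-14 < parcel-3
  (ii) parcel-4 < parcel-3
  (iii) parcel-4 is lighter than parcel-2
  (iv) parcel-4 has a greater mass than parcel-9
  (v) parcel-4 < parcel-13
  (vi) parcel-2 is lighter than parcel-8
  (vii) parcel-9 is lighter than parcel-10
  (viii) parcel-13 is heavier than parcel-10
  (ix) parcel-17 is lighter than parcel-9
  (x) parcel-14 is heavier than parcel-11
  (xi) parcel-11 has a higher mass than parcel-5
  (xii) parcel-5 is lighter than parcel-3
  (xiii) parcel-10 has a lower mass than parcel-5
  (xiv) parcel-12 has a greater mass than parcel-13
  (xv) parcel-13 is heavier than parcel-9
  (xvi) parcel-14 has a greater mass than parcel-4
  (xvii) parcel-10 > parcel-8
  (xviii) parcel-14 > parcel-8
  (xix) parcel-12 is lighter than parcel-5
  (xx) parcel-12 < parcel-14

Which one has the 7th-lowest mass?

parcel-13

Piecing the relations together gives one ordering: parcel-17 < parcel-9 < parcel-4 < parcel-2 < parcel-8 < parcel-10 < parcel-13 < parcel-12 < parcel-5 < parcel-11 < parcel-14 < parcel-3.
Counting 7 from the smallest end gives parcel-13.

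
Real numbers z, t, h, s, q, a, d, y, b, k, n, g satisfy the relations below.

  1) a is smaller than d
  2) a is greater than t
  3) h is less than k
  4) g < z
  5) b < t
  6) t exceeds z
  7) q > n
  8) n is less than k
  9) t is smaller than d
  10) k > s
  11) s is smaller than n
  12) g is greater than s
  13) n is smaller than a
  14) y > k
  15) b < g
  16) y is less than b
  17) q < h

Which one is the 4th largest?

Chaining the given pairs: s < n < q < h < k < y < b < g < z < t < a < d.
Counting 4 from the largest end gives z.

z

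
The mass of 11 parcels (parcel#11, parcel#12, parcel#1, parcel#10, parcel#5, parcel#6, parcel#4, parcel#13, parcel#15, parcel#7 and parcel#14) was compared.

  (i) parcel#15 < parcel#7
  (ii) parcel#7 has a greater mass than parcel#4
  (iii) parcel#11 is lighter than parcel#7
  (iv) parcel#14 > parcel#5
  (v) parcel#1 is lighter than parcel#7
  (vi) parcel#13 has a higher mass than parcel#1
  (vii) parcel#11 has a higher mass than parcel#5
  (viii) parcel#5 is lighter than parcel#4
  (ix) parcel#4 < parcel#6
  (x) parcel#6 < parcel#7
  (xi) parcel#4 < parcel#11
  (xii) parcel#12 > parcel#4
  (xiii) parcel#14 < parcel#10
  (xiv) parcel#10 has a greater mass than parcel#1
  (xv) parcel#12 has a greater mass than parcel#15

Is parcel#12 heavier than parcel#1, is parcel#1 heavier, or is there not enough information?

Following every chain through parcel#1: above parcel#1 we get parcel#13, parcel#7, parcel#10.
parcel#12 is not reached, and no chain runs the other way from parcel#12 to parcel#1.
So the given relations leave the order of parcel#1 and parcel#12 undetermined.

undetermined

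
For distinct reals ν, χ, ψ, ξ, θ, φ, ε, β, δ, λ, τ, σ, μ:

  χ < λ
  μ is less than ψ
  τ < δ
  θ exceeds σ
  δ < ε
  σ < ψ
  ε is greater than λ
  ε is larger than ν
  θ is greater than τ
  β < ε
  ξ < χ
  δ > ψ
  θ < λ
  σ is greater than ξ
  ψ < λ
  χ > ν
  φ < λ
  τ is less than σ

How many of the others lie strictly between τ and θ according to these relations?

1

The relations place τ below θ. An element lies strictly between them when it is forced above τ and also forced below θ.
Above τ: {σ, ψ, δ, λ, ε}. Below θ: {ξ, σ}.
Intersection: {σ} — 1.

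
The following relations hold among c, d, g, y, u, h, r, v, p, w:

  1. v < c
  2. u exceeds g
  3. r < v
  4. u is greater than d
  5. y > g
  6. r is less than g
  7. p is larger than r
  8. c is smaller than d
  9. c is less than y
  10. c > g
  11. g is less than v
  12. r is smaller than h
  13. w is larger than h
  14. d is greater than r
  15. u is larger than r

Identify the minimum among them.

Chaining upward from r: directly above it, g, v, h, p, d, u; then c, w, y.
That covers every other element, and nothing is given below r, so r is the minimum.

r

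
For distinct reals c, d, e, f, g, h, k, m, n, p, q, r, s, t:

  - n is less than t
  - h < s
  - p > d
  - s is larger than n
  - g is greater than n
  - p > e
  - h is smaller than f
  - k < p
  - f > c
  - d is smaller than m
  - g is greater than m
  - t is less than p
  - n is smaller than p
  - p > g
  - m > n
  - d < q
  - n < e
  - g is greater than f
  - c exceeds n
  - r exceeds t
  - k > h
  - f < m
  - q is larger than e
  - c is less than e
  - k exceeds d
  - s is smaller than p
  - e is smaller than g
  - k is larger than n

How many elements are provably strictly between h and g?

2

The relations place h below g. An element lies strictly between them when it is forced above h and also forced below g.
Above h: {f, s, m, k, p}. Below g: {n, c, e, d, f, m}.
Intersection: {f, m} — 2.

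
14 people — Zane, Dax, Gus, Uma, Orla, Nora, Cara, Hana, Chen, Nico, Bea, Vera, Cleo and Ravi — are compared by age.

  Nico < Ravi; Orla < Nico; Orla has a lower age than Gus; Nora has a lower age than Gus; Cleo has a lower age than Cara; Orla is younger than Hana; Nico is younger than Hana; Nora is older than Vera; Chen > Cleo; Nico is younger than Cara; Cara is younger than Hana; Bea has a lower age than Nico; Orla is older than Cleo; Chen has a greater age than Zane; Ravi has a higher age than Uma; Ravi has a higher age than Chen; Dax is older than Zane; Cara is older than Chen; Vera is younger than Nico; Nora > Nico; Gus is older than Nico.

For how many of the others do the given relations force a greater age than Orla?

6

Directly above Orla: Nico, Gus, Hana.
One step further: Cara, Nora, Ravi (6 so far).
Nothing else is reachable above Orla; 6 in all.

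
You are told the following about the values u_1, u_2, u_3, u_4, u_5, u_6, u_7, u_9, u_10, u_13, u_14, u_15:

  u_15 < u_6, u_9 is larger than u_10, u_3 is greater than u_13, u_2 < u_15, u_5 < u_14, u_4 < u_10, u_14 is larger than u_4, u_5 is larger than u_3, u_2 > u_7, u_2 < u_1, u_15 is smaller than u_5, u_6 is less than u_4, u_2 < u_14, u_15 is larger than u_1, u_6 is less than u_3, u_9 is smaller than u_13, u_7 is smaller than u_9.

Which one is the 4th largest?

The consecutive relations fix a unique order: u_7 < u_2 < u_1 < u_15 < u_6 < u_4 < u_10 < u_9 < u_13 < u_3 < u_5 < u_14.
The 4th largest is u_13.

u_13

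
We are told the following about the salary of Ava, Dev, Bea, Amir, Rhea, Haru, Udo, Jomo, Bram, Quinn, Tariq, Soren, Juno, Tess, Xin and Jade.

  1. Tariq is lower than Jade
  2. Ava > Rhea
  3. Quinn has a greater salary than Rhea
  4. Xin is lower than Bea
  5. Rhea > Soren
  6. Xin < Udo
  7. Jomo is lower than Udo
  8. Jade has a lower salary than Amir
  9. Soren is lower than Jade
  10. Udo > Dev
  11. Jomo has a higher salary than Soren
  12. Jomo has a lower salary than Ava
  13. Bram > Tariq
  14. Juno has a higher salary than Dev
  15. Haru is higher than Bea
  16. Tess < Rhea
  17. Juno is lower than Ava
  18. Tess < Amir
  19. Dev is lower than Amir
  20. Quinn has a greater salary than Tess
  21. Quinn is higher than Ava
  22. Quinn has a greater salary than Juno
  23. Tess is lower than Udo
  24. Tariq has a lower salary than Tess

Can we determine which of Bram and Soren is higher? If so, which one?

undetermined

Following every chain through Bram: below Bram we get Tariq.
Soren is not reached, and no chain runs the other way from Soren to Bram.
So the given relations leave the order of Bram and Soren undetermined.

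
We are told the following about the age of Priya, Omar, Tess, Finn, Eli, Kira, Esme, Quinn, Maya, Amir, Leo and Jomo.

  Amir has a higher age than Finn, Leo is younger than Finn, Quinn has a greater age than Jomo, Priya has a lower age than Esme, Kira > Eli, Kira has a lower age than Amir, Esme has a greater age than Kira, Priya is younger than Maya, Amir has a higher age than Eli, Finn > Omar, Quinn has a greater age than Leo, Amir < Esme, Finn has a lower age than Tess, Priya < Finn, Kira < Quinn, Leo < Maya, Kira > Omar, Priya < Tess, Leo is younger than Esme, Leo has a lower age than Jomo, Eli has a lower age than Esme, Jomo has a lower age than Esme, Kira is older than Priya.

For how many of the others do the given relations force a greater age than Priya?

From Priya the given relations immediately reach Finn, Kira, Tess, Maya, Esme.
From those, Quinn, Amir — 7 in total.
Nothing else is reachable above Priya; 7 in all.

7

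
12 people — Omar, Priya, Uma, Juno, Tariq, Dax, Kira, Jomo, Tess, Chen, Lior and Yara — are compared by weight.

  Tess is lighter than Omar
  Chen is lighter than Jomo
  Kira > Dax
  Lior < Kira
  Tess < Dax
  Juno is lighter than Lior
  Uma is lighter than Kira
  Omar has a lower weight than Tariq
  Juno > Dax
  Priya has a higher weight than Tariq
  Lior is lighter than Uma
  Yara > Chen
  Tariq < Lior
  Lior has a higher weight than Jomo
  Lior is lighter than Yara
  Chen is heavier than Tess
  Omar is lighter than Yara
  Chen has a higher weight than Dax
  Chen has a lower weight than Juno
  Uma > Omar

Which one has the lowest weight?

Tess

Chaining upward from Tess: directly above it, Omar, Dax, Chen; then Jomo, Juno, Tariq, Uma, Kira, Yara; then Lior, Priya.
That covers every other element, and nothing is given below Tess, so Tess is the lowest weight.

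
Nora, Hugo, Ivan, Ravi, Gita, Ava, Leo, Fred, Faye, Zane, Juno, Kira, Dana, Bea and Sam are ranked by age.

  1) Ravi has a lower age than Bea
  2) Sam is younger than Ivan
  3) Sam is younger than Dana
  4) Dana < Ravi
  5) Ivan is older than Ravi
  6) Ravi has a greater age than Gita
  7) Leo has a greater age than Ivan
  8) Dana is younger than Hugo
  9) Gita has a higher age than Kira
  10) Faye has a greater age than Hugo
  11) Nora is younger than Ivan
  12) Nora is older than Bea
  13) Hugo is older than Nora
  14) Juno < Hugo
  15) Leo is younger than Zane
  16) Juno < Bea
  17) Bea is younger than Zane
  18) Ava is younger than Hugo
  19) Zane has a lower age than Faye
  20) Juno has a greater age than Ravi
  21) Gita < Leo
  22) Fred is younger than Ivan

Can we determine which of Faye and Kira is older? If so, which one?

Kira < Gita and Gita < Ravi give Kira < Ravi.
With Ravi < Juno: Kira < Gita < Ravi < Juno.
With Juno < Bea: Kira < Gita < Ravi < Juno < Bea.
Then Bea < Nora extends the chain to Nora.
With Nora < Ivan: Kira < Gita < Ravi < Juno < Bea < Nora < Ivan.
Then Ivan < Leo extends the chain to Leo.
Then Leo < Zane extends the chain to Zane.
With Zane < Faye: Kira < Gita < Ravi < Juno < Bea < Nora < Ivan < Leo < Zane < Faye.
So Faye is older.

Faye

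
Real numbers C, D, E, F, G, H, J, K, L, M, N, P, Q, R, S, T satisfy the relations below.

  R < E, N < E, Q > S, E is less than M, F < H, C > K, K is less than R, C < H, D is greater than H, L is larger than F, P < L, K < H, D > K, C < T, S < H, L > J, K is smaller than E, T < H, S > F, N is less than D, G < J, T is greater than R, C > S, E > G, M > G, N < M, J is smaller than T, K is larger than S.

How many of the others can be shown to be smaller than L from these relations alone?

4

Directly below L: P, F, J.
One step further: G (4 so far).
No other element is forced below L by the given relations, so the count is 4.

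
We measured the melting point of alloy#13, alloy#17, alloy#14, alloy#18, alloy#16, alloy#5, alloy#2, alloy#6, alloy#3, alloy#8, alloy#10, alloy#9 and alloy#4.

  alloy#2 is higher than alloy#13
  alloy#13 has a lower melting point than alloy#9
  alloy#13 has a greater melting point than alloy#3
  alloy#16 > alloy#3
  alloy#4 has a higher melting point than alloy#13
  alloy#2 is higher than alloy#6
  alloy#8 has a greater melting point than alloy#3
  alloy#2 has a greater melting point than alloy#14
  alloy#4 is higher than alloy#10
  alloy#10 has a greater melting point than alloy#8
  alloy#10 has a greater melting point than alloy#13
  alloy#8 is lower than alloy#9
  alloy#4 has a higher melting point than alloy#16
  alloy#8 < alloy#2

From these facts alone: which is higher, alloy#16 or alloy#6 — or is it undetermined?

Following every chain through alloy#16: above alloy#16 we get alloy#4; below alloy#16 we get alloy#3.
alloy#6 is not reached, and no chain runs the other way from alloy#6 to alloy#16.
So the given relations leave the order of alloy#16 and alloy#6 undetermined.

undetermined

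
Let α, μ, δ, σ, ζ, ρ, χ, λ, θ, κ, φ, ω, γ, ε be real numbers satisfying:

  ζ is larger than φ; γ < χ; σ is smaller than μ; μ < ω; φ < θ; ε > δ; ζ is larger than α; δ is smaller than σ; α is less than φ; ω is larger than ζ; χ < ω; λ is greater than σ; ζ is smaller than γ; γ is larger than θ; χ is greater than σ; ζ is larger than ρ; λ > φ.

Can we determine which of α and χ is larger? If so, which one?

χ

Chaining the given relations: α < φ < θ < γ < χ.
So χ is larger.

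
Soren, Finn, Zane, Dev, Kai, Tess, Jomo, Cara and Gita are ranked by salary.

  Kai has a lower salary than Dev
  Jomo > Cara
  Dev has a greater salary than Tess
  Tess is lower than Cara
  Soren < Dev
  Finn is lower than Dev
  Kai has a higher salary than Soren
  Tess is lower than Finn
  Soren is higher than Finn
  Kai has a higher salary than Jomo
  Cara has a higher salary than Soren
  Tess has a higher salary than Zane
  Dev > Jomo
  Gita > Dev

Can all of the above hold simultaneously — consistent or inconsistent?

The single ordering Zane < Tess < Finn < Soren < Cara < Jomo < Kai < Dev < Gita satisfies every listed relation, so no contradiction arises.

consistent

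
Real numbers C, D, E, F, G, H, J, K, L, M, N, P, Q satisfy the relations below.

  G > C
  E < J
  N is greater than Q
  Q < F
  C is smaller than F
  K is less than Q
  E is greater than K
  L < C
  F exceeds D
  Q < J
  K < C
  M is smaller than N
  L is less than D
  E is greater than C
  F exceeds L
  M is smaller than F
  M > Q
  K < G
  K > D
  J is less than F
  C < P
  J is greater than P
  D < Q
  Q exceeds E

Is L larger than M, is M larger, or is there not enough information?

L < D < K < C < E < Q < M, by transitivity through D, K, C, E, Q.
So M is larger.

M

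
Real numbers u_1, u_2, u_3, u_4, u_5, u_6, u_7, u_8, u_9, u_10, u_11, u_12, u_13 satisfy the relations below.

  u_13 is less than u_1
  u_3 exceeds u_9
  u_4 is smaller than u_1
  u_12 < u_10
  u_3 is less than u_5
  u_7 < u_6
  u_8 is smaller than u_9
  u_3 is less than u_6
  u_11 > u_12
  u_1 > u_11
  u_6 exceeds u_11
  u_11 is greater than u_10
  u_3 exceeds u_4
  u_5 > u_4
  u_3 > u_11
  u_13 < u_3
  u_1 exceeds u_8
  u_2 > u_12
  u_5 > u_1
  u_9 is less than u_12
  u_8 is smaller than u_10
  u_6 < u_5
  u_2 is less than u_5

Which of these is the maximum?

u_5

u_8 is not greatest since u_8 < u_10; u_9 is not greatest since u_9 < u_12; u_4 is not greatest since u_4 < u_1; u_12 is not greatest since u_12 < u_2; u_2 is not greatest since u_2 < u_5; u_10 is not greatest since u_10 < u_11; u_13 is not greatest since u_13 < u_1; u_11 is not greatest since u_11 < u_3; u_1 is not greatest since u_1 < u_5; u_7 is not greatest since u_7 < u_6; u_3 is not greatest since u_3 < u_5; u_6 is not greatest since u_6 < u_5.
Only u_5 has nothing above it, so u_5 is the maximum.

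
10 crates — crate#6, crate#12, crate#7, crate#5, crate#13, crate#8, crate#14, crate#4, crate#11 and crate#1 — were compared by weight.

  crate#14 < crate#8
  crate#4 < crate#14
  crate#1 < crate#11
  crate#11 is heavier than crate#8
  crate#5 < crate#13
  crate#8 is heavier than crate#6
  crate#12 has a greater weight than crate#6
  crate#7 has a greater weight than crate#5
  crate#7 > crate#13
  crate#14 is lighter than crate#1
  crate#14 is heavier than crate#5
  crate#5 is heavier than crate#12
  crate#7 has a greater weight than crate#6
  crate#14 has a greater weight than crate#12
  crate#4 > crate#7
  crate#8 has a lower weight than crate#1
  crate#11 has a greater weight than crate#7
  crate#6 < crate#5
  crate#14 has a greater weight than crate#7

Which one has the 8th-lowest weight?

Chaining the given pairs: crate#6 < crate#12 < crate#5 < crate#13 < crate#7 < crate#4 < crate#14 < crate#8 < crate#1 < crate#11.
The 8th smallest is crate#8.

crate#8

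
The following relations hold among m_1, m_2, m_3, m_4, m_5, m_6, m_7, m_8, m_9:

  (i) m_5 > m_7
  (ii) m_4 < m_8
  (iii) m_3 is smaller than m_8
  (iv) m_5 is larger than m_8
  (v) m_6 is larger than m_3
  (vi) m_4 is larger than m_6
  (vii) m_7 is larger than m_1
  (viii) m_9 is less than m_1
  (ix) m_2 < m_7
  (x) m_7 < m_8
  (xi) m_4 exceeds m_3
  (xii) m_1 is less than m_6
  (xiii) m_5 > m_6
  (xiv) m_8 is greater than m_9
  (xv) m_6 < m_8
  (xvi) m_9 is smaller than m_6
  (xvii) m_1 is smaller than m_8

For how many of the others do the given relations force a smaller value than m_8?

7

Directly below m_8: m_9, m_1, m_3, m_6, m_7, m_4.
One step further: m_2 (7 so far).
No other element is forced below m_8 by the given relations, so the count is 7.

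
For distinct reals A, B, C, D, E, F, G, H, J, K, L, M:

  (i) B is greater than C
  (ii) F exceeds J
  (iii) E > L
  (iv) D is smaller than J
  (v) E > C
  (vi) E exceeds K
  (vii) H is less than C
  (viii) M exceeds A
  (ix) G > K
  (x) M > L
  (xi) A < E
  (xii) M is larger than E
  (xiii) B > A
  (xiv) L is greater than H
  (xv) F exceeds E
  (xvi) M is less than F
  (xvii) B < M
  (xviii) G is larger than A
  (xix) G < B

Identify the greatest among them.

Chaining downward from F: directly below it, E, M, J; then K, A, L, C, D, B; then H, G.
That covers every other element, and nothing is given above F, so F is the greatest.

F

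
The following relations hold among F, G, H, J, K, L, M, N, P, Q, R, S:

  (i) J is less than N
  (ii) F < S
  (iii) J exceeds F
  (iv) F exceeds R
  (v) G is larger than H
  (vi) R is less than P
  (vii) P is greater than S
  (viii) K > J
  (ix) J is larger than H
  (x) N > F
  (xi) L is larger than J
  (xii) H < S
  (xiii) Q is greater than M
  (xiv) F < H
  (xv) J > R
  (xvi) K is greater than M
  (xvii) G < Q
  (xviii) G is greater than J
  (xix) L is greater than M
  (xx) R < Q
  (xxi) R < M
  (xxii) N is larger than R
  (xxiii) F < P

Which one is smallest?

Chaining upward from R: directly above it, F, M, J, N, Q, P; then H, G, L, S, K.
That covers every other element, and nothing is given below R, so R is the smallest.

R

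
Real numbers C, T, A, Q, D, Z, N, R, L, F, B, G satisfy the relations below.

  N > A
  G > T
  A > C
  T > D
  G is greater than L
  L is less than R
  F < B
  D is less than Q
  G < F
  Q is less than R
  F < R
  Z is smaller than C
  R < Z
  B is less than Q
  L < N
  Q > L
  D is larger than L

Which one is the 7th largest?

B

The consecutive relations fix a unique order: L < D < T < G < F < B < Q < R < Z < C < A < N.
The 7th largest is B.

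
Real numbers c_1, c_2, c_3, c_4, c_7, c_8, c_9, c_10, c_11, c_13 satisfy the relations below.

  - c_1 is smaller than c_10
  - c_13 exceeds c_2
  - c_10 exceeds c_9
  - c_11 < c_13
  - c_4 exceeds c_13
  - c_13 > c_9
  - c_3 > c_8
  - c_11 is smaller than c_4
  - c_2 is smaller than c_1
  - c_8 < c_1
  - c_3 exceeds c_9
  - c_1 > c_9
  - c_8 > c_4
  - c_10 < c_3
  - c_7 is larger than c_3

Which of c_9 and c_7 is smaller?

c_9

Chaining the given relations: c_9 < c_13 < c_4 < c_8 < c_1 < c_10 < c_3 < c_7.
So c_9 < c_7; c_9 is the smaller of the two.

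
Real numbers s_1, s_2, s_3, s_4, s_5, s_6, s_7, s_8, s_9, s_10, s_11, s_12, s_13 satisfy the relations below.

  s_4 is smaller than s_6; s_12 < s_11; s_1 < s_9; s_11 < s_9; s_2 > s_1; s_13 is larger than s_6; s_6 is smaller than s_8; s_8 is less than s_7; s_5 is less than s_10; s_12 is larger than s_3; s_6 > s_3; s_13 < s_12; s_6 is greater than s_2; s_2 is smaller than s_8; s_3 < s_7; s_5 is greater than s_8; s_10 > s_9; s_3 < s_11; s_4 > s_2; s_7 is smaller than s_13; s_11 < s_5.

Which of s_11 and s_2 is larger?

s_11

The relevant relations are s_2 < s_4; s_4 < s_6; s_6 < s_8; s_8 < s_7; s_7 < s_13; s_13 < s_12; s_12 < s_11.
Chaining these gives s_2 < s_4 < s_6 < s_8 < s_7 < s_13 < s_12 < s_11.
So s_2 < s_11; s_11 is the larger of the two.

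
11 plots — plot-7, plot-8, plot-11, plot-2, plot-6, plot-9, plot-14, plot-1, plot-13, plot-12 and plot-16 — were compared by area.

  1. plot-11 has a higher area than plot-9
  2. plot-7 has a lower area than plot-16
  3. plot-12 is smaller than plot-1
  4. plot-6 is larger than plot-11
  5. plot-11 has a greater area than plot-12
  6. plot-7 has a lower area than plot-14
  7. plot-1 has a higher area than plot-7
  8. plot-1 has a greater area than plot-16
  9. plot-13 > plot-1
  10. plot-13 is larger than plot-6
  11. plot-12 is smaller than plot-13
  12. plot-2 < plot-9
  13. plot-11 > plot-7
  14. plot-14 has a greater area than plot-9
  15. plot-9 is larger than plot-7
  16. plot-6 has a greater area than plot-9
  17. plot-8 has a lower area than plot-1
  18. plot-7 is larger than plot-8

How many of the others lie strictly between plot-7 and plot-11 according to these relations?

1

Chaining upward from plot-7 reaches: plot-16, plot-1, plot-9, plot-6, plot-13, plot-14.
Chaining downward from plot-11 reaches: plot-8, plot-12, plot-2, plot-9.
Strictly between plot-7 and plot-11 are those in both lists: plot-9 — 1 element.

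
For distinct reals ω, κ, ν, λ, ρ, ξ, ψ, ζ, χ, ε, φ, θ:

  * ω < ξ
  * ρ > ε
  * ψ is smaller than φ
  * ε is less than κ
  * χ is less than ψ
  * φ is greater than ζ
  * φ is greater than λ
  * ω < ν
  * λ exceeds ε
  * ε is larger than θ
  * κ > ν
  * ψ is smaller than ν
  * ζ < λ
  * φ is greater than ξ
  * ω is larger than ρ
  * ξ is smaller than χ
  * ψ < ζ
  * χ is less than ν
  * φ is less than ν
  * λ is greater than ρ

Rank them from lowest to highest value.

θ < ε < ρ < ω < ξ < χ < ψ < ζ < λ < φ < ν < κ

Each adjacent pair is fixed by a given relation: θ < ε; ε < ρ; ρ < ω; ω < ξ; ξ < χ; χ < ψ; ψ < ζ; ζ < λ; λ < φ; φ < ν; ν < κ. Chaining them end to end gives the full order.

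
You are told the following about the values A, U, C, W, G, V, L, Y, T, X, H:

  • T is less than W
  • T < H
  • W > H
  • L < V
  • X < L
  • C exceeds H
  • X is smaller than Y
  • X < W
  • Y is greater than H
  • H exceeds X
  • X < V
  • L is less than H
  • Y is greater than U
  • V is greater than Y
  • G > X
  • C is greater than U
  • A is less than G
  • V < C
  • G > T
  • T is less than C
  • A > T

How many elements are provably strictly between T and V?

2

The relations place T below V. An element lies strictly between them when it is forced above T and also forced below V.
Above T: {H, A, W, Y, G, C}. Below V: {X, U, L, H, Y}.
Intersection: {H, Y} — 2.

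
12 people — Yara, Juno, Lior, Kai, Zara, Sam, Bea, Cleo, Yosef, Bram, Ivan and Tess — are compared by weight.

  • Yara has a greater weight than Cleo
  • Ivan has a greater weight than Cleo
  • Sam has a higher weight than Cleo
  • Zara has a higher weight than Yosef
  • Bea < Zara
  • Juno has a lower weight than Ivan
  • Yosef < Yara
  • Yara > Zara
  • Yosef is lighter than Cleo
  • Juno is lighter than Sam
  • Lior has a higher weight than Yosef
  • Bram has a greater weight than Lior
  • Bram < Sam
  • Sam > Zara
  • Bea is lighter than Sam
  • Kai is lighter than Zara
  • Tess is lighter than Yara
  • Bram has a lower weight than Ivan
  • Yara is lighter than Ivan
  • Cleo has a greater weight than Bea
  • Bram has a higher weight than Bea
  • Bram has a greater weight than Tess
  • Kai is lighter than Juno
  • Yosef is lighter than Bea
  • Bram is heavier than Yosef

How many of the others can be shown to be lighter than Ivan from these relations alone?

Directly below Ivan: Cleo, Bram, Juno, Yara.
One step further: Yosef, Bea, Kai, Lior, Tess, Zara (10 so far).
No other element is forced below Ivan by the given relations, so the count is 10.

10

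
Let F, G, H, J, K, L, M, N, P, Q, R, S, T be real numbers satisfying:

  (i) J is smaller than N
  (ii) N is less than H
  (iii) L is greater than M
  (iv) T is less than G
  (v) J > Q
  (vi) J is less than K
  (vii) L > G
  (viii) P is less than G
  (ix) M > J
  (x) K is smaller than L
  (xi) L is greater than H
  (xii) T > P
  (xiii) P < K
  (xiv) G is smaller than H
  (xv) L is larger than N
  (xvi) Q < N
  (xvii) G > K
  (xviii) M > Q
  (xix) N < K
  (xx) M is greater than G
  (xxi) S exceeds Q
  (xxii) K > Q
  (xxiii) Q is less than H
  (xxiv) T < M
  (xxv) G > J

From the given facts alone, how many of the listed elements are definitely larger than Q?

8

Directly above Q: J, S, N, K, M, H.
One step further: G, L (8 so far).
No other element is forced above Q by the given relations, so the count is 8.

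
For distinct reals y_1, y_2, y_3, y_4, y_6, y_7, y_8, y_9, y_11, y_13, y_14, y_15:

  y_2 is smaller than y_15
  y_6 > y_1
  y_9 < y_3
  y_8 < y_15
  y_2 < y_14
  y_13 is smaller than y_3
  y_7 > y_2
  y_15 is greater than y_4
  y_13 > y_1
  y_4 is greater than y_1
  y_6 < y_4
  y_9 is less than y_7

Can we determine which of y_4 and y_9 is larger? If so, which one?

Following every chain through y_9: above y_9 we get y_7, y_3.
y_4 is not reached, and no chain runs the other way from y_4 to y_9.
So the given relations leave the order of y_9 and y_4 undetermined.

undetermined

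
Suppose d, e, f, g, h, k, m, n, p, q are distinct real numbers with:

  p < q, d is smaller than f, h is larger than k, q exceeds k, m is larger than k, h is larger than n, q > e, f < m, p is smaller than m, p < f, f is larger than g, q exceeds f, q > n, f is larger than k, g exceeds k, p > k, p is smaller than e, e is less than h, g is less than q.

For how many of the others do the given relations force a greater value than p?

5

Directly above p: e, f, m, q.
One step further: h (5 so far).
No other element is forced above p by the given relations, so the count is 5.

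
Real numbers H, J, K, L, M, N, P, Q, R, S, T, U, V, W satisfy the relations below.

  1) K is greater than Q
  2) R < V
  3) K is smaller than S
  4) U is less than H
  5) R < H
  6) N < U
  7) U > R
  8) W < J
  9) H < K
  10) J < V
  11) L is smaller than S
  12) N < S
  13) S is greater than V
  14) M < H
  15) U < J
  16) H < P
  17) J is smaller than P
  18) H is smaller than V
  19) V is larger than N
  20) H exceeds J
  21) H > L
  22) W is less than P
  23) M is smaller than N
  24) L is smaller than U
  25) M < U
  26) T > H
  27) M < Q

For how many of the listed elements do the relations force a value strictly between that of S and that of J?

Chaining upward from J reaches: H, K, T, P, V.
Chaining downward from S reaches: M, N, Q, L, R, U, W, H, K, V.
Strictly between J and S are those in both lists: H, K, V — 3 elements.

3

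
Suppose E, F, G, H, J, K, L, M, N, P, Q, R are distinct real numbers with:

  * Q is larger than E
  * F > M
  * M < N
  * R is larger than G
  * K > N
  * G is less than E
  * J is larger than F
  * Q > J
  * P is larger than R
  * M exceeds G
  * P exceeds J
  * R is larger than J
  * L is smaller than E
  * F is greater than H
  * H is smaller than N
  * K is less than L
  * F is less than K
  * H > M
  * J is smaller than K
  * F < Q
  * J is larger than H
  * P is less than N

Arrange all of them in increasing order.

G < M < H < F < J < R < P < N < K < L < E < Q

Nothing is placed below G, so it is least; from there G < M; M < H; H < F; F < J; J < R; R < P; P < N; N < K; K < L; L < E; E < Q, each given directly.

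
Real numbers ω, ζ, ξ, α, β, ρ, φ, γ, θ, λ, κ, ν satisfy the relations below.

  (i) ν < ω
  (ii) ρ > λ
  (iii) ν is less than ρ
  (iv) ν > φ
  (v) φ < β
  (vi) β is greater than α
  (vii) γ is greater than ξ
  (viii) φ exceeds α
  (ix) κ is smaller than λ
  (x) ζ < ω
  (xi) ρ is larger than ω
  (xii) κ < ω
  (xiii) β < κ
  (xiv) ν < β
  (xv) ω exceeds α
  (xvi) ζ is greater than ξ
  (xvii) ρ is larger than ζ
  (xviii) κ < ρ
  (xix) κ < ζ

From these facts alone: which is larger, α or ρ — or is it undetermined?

ρ

Link the given pairs in sequence: α < φ; φ < ν; ν < β; β < κ; κ < ζ; ζ < ρ.
Chaining these gives α < φ < ν < β < κ < ζ < ρ.
So ρ is larger.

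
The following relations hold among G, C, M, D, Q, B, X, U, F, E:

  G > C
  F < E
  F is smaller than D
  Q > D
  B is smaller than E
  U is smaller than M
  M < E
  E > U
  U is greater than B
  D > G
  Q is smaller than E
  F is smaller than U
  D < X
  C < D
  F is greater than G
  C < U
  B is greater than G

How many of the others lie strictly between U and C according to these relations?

The relations place C below U. An element lies strictly between them when it is forced above C and also forced below U.
Above C: {G, B, F, D, Q, X, M, E}. Below U: {G, B, F}.
Intersection: {G, B, F} — 3.

3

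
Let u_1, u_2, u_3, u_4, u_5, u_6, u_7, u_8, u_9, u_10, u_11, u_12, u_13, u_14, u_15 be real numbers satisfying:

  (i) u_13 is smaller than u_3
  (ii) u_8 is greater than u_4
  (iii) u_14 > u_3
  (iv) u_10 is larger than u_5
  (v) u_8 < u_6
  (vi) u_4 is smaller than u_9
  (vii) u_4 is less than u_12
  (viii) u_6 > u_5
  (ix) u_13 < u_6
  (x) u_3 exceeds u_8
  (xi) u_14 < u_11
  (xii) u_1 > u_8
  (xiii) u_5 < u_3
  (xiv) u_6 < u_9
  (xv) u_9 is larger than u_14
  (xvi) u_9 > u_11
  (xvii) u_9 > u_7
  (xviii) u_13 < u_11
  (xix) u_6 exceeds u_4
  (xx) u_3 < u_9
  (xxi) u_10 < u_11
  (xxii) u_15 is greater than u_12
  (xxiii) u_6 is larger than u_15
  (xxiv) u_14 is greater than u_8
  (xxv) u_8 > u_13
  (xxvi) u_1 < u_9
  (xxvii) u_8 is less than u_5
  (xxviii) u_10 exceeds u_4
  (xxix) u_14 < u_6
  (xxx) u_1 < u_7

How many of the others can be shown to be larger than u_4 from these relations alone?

From u_4 the given relations immediately reach u_8, u_12, u_10, u_6, u_9.
From those, u_15, u_5, u_3, u_14, u_1, u_11 — 11 in total.
From those, u_7 — 12 in total.
No other element is forced above u_4 by the given relations, so the count is 12.

12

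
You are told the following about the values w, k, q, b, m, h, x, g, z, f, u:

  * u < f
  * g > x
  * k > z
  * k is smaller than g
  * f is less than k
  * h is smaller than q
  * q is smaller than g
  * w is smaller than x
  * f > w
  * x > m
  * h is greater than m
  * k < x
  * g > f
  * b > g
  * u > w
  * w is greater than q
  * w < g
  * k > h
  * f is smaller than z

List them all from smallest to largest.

Each adjacent pair is fixed by a given relation: m < h; h < q; q < w; w < u; u < f; f < z; z < k; k < x; x < g; g < b. Chaining them end to end gives the full order.

m < h < q < w < u < f < z < k < x < g < b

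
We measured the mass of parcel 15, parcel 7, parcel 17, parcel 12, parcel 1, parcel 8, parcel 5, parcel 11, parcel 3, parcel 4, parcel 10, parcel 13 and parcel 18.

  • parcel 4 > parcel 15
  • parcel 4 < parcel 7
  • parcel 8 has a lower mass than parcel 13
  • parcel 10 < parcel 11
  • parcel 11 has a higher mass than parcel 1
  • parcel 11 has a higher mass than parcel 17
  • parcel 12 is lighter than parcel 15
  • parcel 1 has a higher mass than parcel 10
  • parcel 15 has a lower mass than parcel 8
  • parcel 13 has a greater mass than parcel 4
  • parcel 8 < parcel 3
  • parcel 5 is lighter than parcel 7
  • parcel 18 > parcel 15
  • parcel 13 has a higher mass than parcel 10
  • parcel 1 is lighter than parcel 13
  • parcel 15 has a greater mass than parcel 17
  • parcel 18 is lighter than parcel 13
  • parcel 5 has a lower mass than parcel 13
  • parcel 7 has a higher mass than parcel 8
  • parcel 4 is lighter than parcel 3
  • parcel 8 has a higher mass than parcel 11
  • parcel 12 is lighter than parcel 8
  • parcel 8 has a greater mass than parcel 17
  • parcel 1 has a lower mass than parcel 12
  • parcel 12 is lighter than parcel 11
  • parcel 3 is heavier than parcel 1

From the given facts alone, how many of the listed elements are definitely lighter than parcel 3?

8

Directly below parcel 3: parcel 1, parcel 4, parcel 8.
One step further: parcel 10, parcel 17, parcel 12, parcel 15, parcel 11 (8 so far).
No other element is forced below parcel 3 by the given relations, so the count is 8.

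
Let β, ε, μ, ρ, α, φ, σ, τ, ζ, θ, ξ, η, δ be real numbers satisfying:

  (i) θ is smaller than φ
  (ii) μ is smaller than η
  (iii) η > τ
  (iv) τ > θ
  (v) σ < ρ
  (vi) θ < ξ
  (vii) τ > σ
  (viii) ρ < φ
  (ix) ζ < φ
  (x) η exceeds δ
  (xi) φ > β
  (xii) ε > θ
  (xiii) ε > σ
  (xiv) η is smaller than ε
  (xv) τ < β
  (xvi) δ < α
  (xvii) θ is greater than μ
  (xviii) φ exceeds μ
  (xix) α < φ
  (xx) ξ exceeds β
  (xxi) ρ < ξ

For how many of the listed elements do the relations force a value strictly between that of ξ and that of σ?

3

The relations place σ below ξ. An element lies strictly between them when it is forced above σ and also forced below ξ.
Above σ: {ρ, τ, η, β, ε, φ}. Below ξ: {μ, ρ, θ, τ, β}.
Intersection: {ρ, τ, β} — 3.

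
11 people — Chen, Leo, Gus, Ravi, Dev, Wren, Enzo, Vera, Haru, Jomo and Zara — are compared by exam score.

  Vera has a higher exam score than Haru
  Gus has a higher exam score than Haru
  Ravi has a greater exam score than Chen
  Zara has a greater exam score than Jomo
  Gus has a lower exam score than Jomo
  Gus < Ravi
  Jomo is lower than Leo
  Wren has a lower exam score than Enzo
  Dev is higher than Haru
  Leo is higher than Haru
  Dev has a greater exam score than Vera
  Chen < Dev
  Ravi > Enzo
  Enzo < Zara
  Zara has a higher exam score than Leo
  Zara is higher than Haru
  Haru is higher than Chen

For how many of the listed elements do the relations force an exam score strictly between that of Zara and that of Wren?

Chaining upward from Wren reaches: Enzo, Ravi.
Chaining downward from Zara reaches: Chen, Haru, Gus, Jomo, Leo, Enzo.
Strictly between Wren and Zara are those in both lists: Enzo — 1 element.

1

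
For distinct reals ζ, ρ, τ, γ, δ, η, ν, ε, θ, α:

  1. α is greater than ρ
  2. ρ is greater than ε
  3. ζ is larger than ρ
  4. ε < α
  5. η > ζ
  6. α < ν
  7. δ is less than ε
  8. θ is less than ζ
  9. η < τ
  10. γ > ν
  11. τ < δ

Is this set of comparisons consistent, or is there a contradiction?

Chaining the given relations yields ζ < η < τ < δ < ε < ρ, so ζ < ρ. But one relation states ρ < ζ. These cannot both hold.

inconsistent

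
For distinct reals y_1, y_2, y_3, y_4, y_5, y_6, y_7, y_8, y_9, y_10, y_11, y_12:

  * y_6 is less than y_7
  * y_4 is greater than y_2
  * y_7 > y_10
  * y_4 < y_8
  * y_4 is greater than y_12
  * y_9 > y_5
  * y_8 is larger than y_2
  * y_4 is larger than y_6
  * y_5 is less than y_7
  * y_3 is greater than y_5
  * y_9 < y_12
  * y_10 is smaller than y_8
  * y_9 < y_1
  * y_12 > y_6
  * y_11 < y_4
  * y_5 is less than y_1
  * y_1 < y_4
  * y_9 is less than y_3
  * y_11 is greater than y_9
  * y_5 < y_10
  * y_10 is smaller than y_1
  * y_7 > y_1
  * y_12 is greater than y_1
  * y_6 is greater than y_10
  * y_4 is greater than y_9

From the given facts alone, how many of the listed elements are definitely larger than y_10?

The elements the relations force above y_10 are y_6, y_1, y_12, y_7, y_4, y_8 — no chain reaches any other.
That is 6.

6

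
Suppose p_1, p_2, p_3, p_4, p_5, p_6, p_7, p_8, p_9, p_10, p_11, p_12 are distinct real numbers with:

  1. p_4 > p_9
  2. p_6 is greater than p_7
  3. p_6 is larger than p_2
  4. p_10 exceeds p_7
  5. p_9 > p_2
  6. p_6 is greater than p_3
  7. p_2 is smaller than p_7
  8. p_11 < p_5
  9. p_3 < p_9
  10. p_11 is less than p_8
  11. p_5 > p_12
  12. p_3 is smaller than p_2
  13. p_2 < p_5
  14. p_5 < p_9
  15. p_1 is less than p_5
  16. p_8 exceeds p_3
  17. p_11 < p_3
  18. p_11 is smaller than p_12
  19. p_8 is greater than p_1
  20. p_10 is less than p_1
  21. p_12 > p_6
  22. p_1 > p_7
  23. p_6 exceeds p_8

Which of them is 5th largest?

p_6

Piecing the relations together gives one ordering: p_11 < p_3 < p_2 < p_7 < p_10 < p_1 < p_8 < p_6 < p_12 < p_5 < p_9 < p_4.
The 5th largest is p_6.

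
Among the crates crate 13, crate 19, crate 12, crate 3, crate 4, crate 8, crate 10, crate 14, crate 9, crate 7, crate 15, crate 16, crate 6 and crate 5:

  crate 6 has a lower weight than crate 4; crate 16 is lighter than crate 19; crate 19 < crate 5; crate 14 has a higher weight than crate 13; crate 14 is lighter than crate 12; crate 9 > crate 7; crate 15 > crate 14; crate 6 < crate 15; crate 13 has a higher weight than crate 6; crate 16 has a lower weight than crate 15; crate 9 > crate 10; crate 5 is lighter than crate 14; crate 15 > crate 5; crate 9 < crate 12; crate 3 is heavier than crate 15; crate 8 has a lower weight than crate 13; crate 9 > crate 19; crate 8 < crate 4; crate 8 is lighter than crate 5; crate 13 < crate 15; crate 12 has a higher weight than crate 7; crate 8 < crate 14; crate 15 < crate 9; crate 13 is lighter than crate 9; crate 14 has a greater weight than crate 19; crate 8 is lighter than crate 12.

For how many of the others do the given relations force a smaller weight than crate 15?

From crate 15 the given relations immediately reach crate 16, crate 6, crate 13, crate 5, crate 14.
From those, crate 19, crate 8 — 7 in total.
Nothing else is reachable below crate 15; 7 in all.

7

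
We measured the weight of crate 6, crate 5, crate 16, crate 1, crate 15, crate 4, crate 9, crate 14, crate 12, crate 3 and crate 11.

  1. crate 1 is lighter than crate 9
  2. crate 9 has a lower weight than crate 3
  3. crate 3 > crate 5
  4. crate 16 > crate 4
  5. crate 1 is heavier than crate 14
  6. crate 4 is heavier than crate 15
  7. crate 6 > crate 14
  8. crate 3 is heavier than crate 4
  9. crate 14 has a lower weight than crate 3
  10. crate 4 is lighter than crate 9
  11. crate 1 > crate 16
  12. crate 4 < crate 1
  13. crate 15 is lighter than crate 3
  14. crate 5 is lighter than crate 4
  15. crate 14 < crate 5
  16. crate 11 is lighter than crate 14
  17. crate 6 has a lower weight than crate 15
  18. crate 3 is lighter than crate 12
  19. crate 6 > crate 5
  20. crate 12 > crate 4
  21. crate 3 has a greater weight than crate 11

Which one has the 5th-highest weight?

crate 16

Chaining the given pairs: crate 11 < crate 14 < crate 5 < crate 6 < crate 15 < crate 4 < crate 16 < crate 1 < crate 9 < crate 3 < crate 12.
The 5th largest is crate 16.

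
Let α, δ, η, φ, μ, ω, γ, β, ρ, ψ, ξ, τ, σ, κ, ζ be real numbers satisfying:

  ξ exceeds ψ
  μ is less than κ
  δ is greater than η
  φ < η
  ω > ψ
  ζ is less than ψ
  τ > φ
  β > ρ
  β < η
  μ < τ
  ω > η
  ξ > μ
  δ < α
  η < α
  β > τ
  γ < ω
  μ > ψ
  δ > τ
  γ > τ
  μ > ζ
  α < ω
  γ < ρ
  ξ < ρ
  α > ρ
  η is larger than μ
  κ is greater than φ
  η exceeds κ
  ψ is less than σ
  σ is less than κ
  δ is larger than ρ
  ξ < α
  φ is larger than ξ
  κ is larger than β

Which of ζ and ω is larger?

The relevant relations are ζ < ψ; ψ < μ; μ < ξ; ξ < φ; φ < τ; τ < γ; γ < ρ; ρ < β; β < κ; κ < η; η < δ; δ < α; α < ω.
Chaining these gives ζ < ψ < μ < ξ < φ < τ < γ < ρ < β < κ < η < δ < α < ω.
So ζ < ω; ω is the larger of the two.

ω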